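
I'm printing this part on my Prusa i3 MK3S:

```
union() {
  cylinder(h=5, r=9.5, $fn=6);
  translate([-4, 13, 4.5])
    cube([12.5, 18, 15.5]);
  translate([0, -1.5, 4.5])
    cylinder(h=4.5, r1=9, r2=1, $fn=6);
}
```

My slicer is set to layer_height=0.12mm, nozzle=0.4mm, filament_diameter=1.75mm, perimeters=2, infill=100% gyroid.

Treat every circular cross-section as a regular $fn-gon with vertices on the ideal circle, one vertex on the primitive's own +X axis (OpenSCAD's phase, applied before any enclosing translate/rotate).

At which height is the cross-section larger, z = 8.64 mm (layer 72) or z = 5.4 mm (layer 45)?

layer 45 (z = 5.4 mm)

Layer 72 (z = 8.64): the cylinder is absent (z outside [0, 5]); the 12.5×18 cube at (-4, 13) contributes its full rectangle (area 225.00 mm²); the cone at (0, -1.5): at t=0.920 of its height the radius interpolates to r₁+(r₂−r₁)t = 1.640, giving a regular 6-gon of that circumradius (area = (6/2)·1.640²·sin(360°/6) = 6.99 mm²); Merging all regions: the 2 present regions are separate (no shared area or edge), so areas and boundary lengths simply add and each stays a separate island — area = 231.99 mm². So its area = 231.99 mm². Layer 45 (z = 5.4): the cylinder is not intersected at this z (z outside [0, 5]); the 12.5×18 cube at (-4, 13) contributes its full rectangle (area 225.00 mm²); the cone at (0, -1.5) (r1=9→r2=1) has section circumradius 7.400 here — a regular 6-gon (area = (6/2)·7.400²·sin(360°/6) = 142.27 mm²); Taking the union: the 2 present regions are separate (no shared area or edge), so areas and boundary lengths simply add and each stays a separate island — area = 367.27 mm². So its area = 367.27 mm². Layer 45 is larger (367.27 vs 231.99 mm²).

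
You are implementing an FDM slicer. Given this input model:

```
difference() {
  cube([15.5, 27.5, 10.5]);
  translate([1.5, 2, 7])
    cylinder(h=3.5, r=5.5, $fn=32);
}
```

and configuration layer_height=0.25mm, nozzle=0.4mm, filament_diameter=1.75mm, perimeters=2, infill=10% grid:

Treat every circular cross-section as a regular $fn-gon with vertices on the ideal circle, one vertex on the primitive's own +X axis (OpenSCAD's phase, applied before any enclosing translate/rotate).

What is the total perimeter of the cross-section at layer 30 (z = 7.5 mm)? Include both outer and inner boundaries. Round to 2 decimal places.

At z = 7.5 mm: the 15.5×27.5 cube contributes its full rectangle (perimeter 86.00 mm); the r=5.5 cylinder at (1.5, 2) contributes a regular 32-gon of circumradius 5.5 (perimeter = 2·32·5.500·sin(180°/32) = 34.50 mm); Subtracting the remaining from the first: starting from the 15.5×27.5 cube, the r=5.5 cylinder at (1.5, 2) partially overlaps it — only the 45.44 mm² overlap (of its 94.42 mm²) is removed, clipping the outline — boundary = 84.32 mm. Overall, the cross-section is a single solid region. Total boundary length (outer) = 84.32 mm.

84.32 mm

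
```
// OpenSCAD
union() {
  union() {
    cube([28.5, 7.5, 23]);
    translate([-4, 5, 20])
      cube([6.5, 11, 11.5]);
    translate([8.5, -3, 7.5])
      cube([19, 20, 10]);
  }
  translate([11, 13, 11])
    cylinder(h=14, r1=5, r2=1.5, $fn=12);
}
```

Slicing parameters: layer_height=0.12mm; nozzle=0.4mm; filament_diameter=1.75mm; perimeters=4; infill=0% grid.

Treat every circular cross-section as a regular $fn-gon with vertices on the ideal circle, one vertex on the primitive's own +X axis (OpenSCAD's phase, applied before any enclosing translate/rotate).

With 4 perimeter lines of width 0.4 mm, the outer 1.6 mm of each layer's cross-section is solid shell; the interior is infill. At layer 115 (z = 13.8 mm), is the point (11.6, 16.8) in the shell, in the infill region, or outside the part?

At z = 13.8 mm: the cube is present — its section is the full 28.5×7.5 rectangle; the cube at (-4, 5) is not intersected at this z (z outside [20, 31.5]); the cube at (8.5, -3) is present — its section is the full 19×20 rectangle; Taking the union: the regions partially overlap (shared area 142.50 mm²), so overlapping operands fuse into one piece — 1 connected region; the cone at (11, 13): at t=0.200 of its height the radius interpolates to r₁+(r₂−r₁)t = 4.300, giving a regular 12-gon of that circumradius; Combining (union): the regions partially overlap (shared area 47.13 mm²), so overlapping operands fuse into one piece — 1 connected region. Overall, the cross-section is a single solid region. The nearest boundary edge runs (11.00, 17.30)→(12.12, 17.00); distance from the point to it = 0.33 mm. The point is inside the cross-section, 0.33 mm from the nearest boundary — within the 1.6 mm shell band (4 × 0.4).

shell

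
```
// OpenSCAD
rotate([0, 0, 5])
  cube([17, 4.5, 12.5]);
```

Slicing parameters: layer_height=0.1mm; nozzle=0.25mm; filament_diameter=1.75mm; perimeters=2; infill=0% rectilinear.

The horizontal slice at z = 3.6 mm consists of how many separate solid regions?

At z = 3.6 mm: the cube (footprint 17×4.5) is included at this height; (rotated 5° about Z; rotation is an isometry so areas/perimeters/island counts are preserved). The result has 1 disconnected region.

1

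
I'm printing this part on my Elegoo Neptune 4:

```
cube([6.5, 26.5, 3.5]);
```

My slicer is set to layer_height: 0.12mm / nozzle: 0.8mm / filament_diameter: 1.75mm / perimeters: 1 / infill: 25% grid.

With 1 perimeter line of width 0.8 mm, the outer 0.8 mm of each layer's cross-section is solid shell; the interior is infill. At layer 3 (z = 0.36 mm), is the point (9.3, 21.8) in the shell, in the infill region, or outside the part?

At z = 0.36 mm: the cube (footprint 6.5×26.5) is included at this height. Overall, the cross-section is a single solid region. The nearest boundary edge runs (6.50, 0.00)→(6.50, 26.50); distance from the point to it = 2.80 mm. The point is not inside any of the regions above, so it lies outside the cross-section (2.80 mm from the nearest boundary).

outside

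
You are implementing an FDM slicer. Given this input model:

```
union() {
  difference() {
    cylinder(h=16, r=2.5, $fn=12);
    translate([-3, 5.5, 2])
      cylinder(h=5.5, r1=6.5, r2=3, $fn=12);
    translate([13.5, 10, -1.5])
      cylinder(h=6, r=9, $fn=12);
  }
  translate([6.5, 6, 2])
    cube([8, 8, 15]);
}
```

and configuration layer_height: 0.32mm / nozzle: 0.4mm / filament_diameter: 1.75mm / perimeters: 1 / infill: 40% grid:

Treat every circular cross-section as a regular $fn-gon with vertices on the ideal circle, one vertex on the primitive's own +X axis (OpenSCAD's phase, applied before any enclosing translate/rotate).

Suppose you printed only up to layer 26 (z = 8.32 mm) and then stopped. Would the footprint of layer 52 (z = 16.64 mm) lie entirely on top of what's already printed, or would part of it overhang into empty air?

Compare the two slices. At z = 8.32: the r=2.5 cylinder contributes a regular 12-gon of circumradius 2.5 (area = (12/2)·2.500²·sin(360°/12) = 18.75 mm²); the cone at (-3, 5.5) does not reach this height (z outside [2, 7.5]); the cylinder at (13.5, 10) is not intersected at this z (z outside [-1.5, 4.5]); Taking the first minus the rest: none of the subtracted shapes is present at this height, so the r=2.5 cylinder is unchanged — area = 18.75 mm²; the 8×8 cube at (6.5, 6) contributes its full rectangle (area 64.00 mm²); Taking the union: the 2 present regions are separate (no shared area or edge), so areas and boundary lengths simply add and each stays a separate island — area = 82.75 mm². At z = 16.64: the cylinder is absent (z outside [0, 16]); the cone at (-3, 5.5) is not intersected at this z (z outside [2, 7.5]); the cylinder at (13.5, 10) does not reach this height (z outside [-1.5, 4.5]); After the difference (first − rest): the first operand is absent here, so nothing remains; the 8×8 cube at (6.5, 6) contributes its full rectangle (area 64.00 mm²); Combining (union): only the 8×8 cube at (6.5, 6) is present, so the union is just that shape — area = 64.00 mm². Checking containment: the cross-section at z = 16.64 is a subset of the cross-section at z = 8.32.

entirely on top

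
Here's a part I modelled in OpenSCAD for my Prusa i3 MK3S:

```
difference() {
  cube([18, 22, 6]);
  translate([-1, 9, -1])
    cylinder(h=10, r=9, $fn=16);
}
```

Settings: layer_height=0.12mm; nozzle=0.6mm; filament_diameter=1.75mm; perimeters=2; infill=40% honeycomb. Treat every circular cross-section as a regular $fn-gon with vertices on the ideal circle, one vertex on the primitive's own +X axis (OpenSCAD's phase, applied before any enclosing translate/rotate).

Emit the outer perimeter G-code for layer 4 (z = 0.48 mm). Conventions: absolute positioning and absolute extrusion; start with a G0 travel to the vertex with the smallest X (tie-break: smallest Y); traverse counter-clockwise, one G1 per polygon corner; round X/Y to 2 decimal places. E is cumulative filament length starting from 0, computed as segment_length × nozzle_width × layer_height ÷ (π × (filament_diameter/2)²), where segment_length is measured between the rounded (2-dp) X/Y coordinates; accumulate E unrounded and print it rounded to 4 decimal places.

G0 X0.00 Y0.00 Z0.48
G1 X18.00 Y0.00 E0.5388
G1 X18.00 Y22.00 E1.1974
G1 X0.00 Y22.00 E1.7362
G1 X0.00 Y17.80 E1.8619
G1 X2.44 Y17.31 E1.9364
G1 X5.36 Y15.36 E2.0415
G1 X7.31 Y12.44 E2.1466
G1 X8.00 Y9.00 E2.2516
G1 X7.31 Y5.56 E2.3567
G1 X5.36 Y2.64 E2.4618
G1 X2.44 Y0.69 E2.5669
G1 X0.00 Y0.20 E2.6414
G1 X0.00 Y0.00 E2.6474

At z = 0.48 mm: the cube is present — its section is the full 18×22 rectangle; the r=9 cylinder at (-1, 9) contributes a regular 16-gon of circumradius 9; Subtracting the remaining from the first: starting from the 18×22 cube, the r=9 cylinder at (-1, 9) partially overlaps it — only the 106.19 mm² overlap (of its 247.98 mm²) is removed, clipping the outline — 1 connected region. The outline is a single polygon with 13 vertices. Extrusion per mm of travel: 0.6 × 0.12 / (π × 0.875²) = 0.029934. Accumulating E over each segment gives final E = 2.6474.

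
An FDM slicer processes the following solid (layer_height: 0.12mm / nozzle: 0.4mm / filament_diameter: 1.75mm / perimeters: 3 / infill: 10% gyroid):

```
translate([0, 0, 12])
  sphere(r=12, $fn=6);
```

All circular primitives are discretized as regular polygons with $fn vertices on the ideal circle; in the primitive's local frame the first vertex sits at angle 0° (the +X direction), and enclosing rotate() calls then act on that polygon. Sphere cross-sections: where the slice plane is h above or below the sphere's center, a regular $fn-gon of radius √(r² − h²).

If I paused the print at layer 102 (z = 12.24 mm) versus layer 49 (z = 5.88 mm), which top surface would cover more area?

layer 102 (z = 12.24 mm)

Layer 102 (z = 12.24): the r=12 sphere slices to a regular 6-gon of circumradius 11.998 (√(r²−h²) with h=0.24 from center) (area = (6/2)·11.998²·sin(360°/6) = 373.97 mm²). So its area = 373.97 mm². Layer 49 (z = 5.88): the sphere: section is a regular 6-gon, circumradius = √(r²−h²) = √(12²−6.12²) = 10.322 (area = (6/2)·10.322²·sin(360°/6) = 276.81 mm²). So its area = 276.81 mm². Layer 102 is larger (373.97 vs 276.81 mm²).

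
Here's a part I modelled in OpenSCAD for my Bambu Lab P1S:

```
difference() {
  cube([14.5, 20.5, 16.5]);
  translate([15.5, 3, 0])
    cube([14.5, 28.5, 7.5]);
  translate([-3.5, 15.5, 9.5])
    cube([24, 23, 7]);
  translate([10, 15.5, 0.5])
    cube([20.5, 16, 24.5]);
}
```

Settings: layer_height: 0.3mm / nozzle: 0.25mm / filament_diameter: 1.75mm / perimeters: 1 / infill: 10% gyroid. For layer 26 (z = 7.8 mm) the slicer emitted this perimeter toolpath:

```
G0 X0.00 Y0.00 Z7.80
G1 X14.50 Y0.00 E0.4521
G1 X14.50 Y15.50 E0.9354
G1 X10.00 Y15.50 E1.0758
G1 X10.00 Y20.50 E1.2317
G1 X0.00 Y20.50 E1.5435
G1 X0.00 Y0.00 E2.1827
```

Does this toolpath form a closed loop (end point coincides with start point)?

Start point (G0): (0.00, 0.00). End point (last G1): the path returns to the start — closed.

yes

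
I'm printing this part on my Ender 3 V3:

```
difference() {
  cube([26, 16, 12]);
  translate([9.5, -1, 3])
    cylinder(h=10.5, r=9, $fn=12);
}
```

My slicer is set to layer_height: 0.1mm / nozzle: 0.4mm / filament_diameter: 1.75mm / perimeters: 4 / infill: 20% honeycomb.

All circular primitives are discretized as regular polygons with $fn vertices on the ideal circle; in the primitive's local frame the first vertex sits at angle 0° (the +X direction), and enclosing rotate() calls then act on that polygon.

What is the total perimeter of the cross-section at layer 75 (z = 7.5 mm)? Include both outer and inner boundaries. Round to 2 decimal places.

At z = 7.5 mm: the cube (footprint 26×16) is included at this height (perimeter 84.00 mm); the r=9 cylinder at (9.5, -1) contributes a regular 12-gon of circumradius 9 (perimeter = 2·12·9.000·sin(180°/12) = 55.90 mm); Taking the first minus the rest: starting from the 26×16 cube, the r=9 cylinder at (9.5, -1) partially overlaps it — only the 103.77 mm² overlap (of its 243.00 mm²) is removed, clipping the outline — boundary = 92.42 mm. Overall, the cross-section is a single solid region. Total boundary length (outer) = 92.42 mm.

92.42 mm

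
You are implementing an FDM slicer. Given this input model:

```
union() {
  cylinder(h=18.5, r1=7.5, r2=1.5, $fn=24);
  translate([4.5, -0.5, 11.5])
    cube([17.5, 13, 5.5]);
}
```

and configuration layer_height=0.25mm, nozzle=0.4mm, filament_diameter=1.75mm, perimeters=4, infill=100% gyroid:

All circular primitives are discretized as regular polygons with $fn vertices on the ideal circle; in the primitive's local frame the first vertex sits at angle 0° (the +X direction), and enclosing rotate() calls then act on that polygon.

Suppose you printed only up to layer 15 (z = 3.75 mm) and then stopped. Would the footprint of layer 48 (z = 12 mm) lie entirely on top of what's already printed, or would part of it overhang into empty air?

Compare the two slices. At z = 3.75: the cone contributes a regular 24-gon of circumradius 6.284 (interpolated between r1=7.5 and r2=1.5 at t=0.203) (area = (24/2)·6.284²·sin(360°/24) = 122.64 mm²); the cube at (4.5, -0.5) is absent (z outside [11.5, 17]); Taking the union: only the cone is present, so the union is just that shape — area = 122.64 mm². At z = 12: the cone: at t=0.649 of its height the radius interpolates to r₁+(r₂−r₁)t = 3.608, giving a regular 24-gon of that circumradius (area = (24/2)·3.608²·sin(360°/24) = 40.43 mm²); the 17.5×13 cube at (4.5, -0.5) contributes its full rectangle (area 227.50 mm²); Taking the union: the 2 present regions are separate (no shared area or edge), so areas and boundary lengths simply add and each stays a separate island — area = 267.93 mm². Checking containment: at z = 12 the cross-section extends beyond the z = 3.75 cross-section by about 221.42 mm².

part overhangs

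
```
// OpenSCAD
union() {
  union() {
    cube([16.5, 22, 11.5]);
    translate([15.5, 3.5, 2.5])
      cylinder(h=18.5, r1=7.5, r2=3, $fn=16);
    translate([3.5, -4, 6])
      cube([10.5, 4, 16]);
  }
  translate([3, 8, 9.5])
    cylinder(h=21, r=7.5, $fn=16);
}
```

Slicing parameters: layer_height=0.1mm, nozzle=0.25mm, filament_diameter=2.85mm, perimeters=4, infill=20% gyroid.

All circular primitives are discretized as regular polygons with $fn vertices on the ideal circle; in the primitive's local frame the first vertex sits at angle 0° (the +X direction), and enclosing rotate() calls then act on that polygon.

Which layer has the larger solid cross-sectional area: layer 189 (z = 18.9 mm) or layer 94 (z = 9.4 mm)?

layer 94 (z = 9.4 mm)

Layer 189 (z = 18.9): the cube is not intersected at this z (z outside [0, 11.5]); the cone at (15.5, 3.5) contributes a regular 16-gon of circumradius 3.511 (interpolated between r1=7.5 and r2=3 at t=0.886) (area = (16/2)·3.511²·sin(360°/16) = 37.74 mm²); the cube at (3.5, -4) is present — its section is the full 10.5×4 rectangle (area 42.00 mm²); Merging all regions: the 2 present regions are separate (no shared area or edge), so areas and boundary lengths simply add and each stays a separate island — area = 79.74 mm²; the r=7.5 cylinder at (3, 8) contributes a regular 16-gon of circumradius 7.5 (area = (16/2)·7.500²·sin(360°/16) = 172.21 mm²); Taking the union: the 2 present regions are separate (no shared area or edge), so areas and boundary lengths simply add and each stays a separate island — area = 251.94 mm². So its area = 251.94 mm². Layer 94 (z = 9.4): the cube (footprint 16.5×22) is included at this height (area 363.00 mm²); the cone at (15.5, 3.5) contributes a regular 16-gon of circumradius 5.822 (interpolated between r1=7.5 and r2=3 at t=0.373) (area = (16/2)·5.822²·sin(360°/16) = 103.76 mm²); the cube at (3.5, -4) (footprint 10.5×4) is included at this height (area 42.00 mm²); Taking the union: the regions partially overlap — summed areas 508.76 mm² minus the doubly-counted overlap 57.84 mm² gives 450.92 mm² — area = 450.92 mm²; the cylinder at (3, 8) does not reach this height (z outside [9.5, 30.5]); Combining (union): only the result so far is present, so the union is just that shape — area = 450.92 mm². So its area = 450.92 mm². Layer 94 is larger (450.92 vs 251.94 mm²).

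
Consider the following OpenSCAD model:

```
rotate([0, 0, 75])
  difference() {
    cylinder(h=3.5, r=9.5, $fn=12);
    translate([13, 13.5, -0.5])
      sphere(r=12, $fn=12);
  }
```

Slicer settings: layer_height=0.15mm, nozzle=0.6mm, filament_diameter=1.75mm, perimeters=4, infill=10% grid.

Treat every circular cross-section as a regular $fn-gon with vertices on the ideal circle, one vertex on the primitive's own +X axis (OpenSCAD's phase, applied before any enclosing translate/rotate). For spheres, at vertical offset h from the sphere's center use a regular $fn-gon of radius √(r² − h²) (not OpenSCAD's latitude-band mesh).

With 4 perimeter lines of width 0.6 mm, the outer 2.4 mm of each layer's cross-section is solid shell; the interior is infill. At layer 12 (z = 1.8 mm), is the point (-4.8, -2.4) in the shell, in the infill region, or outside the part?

At z = 1.8 mm: the r=9.5 cylinder gives a regular 12-gon of circumradius 9.5 (constant along its height); the sphere at (13, 13.5): section is a regular 12-gon, circumradius = √(r²−h²) = √(12²−2.3²) = 11.778; After the difference (first − rest): starting from the r=9.5 cylinder, the r=12 sphere at (13, 13.5) partially overlaps it — only the 12.70 mm² overlap (of its 416.13 mm²) is removed, clipping the outline — 1 connected region; (whole slice rotated 75° about Z — lengths, areas and connectivity unchanged). Overall, the cross-section is a single solid region. Undo the 75° rotation: the query point maps to (-3.561, 4.015) in the un-rotated model frame. The nearest boundary edge runs (-8.23, 4.75)→(-4.75, 8.23); distance from the point to it = 3.82 mm. The point is inside the cross-section and 3.82 mm from the nearest boundary — more than the 2.4 mm shell width (4 × 0.6), so it's in the infill interior.

infill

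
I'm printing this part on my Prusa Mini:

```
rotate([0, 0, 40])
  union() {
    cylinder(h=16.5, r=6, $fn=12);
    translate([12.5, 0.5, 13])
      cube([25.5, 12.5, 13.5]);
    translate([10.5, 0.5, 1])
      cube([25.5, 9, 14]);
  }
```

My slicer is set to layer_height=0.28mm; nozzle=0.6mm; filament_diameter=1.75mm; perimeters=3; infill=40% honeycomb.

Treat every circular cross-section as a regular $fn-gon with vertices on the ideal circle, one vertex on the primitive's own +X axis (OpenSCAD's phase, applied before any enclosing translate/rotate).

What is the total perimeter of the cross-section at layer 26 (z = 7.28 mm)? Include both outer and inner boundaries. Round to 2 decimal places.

At z = 7.28 mm: the r=6 cylinder contributes a regular 12-gon of circumradius 6 (perimeter = 2·12·6.000·sin(180°/12) = 37.27 mm); the cube at (12.5, 0.5) does not reach this height (z outside [13, 26.5]); the 25.5×9 cube at (10.5, 0.5) contributes its full rectangle (perimeter 69.00 mm); Combining (union): the 2 present regions are separate (no shared area or edge), so areas and boundary lengths simply add and each stays a separate island — boundary = 106.27 mm; (whole slice rotated 40° about Z — lengths, areas and connectivity unchanged). Overall, the cross-section has 2 separate islands. Total boundary length (outer) = 106.27 mm.

106.27 mm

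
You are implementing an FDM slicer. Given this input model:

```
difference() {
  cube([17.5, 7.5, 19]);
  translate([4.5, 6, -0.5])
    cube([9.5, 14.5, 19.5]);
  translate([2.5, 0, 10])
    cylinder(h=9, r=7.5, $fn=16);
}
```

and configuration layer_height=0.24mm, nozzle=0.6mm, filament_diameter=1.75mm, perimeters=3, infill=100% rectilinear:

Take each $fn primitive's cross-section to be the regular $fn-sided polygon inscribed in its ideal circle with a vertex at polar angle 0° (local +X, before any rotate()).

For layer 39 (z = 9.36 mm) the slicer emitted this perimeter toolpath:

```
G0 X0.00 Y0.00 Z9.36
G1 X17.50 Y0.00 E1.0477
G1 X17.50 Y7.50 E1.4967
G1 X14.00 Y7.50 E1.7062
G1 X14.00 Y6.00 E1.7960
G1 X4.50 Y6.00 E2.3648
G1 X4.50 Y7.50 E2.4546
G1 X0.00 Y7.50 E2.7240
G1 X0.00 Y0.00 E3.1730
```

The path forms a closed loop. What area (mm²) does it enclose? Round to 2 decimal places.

117.00 mm²

Apply the shoelace formula to the sequence of (X, Y) vertices; enclosed area = 117.00 mm².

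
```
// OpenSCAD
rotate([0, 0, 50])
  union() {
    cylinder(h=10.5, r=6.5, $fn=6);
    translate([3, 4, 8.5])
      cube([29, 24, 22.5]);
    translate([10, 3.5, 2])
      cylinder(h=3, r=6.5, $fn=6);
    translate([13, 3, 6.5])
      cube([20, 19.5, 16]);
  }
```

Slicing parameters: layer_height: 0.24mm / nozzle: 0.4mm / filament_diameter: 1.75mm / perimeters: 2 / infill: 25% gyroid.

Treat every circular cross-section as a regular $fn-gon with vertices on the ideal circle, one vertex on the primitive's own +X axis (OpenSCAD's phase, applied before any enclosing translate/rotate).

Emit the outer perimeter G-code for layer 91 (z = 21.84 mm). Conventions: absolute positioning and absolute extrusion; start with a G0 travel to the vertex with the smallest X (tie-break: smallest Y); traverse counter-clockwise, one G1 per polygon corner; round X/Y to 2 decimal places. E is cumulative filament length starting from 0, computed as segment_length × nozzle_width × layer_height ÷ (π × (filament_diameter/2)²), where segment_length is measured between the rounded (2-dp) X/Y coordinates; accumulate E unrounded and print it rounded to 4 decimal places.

G0 X-19.52 Y20.30 Z21.84
G1 X-1.14 Y4.87 E0.9578
G1 X5.29 Y12.53 E1.3570
G1 X6.06 Y11.89 E1.3969
G1 X18.91 Y27.21 E2.1950
G1 X3.98 Y39.74 E2.9729
G1 X3.33 Y38.98 E3.0129
G1 X-0.88 Y42.51 E3.2321
G1 X-19.52 Y20.30 E4.3894

At z = 21.84 mm: the cylinder is not intersected at this z (z outside [0, 10.5]); the cube at (3, 4) (footprint 29×24) is included at this height; the cylinder at (10, 3.5) is absent (z outside [2, 5]); the 20×19.5 cube at (13, 3) contributes its full rectangle; Combining (union): the regions partially overlap (shared area 351.50 mm²), so overlapping operands fuse into one piece — 1 connected region; (rotated 50° about Z; rotation is an isometry so areas/perimeters/island counts are preserved). The outline is a single polygon with 8 vertices. Extrusion per mm of travel: 0.4 × 0.24 / (π × 0.875²) = 0.039912. Accumulating E over each segment gives final E = 4.3894.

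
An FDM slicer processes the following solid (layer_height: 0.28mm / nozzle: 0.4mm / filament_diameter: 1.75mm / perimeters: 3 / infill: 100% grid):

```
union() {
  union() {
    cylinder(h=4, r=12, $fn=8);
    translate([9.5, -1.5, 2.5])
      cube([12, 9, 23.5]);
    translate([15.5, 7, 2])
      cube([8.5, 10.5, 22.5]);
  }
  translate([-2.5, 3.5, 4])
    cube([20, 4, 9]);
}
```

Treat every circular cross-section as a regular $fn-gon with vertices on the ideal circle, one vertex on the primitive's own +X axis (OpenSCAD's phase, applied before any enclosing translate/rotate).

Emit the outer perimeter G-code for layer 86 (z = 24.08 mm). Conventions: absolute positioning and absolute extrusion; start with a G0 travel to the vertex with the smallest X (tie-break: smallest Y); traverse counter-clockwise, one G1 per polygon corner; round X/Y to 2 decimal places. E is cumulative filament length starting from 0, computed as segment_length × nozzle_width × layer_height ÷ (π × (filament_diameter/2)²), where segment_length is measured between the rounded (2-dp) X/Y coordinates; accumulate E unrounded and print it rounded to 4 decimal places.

G0 X9.50 Y-1.50 Z24.08
G1 X21.50 Y-1.50 E0.5588
G1 X21.50 Y7.00 E0.9546
G1 X24.00 Y7.00 E1.0710
G1 X24.00 Y17.50 E1.5599
G1 X15.50 Y17.50 E1.9557
G1 X15.50 Y7.50 E2.4213
G1 X9.50 Y7.50 E2.7007
G1 X9.50 Y-1.50 E3.1198

At z = 24.08 mm: the cylinder does not reach this height (z outside [0, 4]); the cube at (9.5, -1.5) (footprint 12×9) is included at this height; the cube at (15.5, 7) is present — its section is the full 8.5×10.5 rectangle; Combining (union): the regions partially overlap (shared area 3.00 mm²), so overlapping operands fuse into one piece — 1 connected region; the cube at (-2.5, 3.5) does not reach this height (z outside [4, 13]); Combining (union): only that combined region is present, so the union is just that shape — 1 connected region. The outline is a single polygon with 8 vertices. Extrusion per mm of travel: 0.4 × 0.28 / (π × 0.875²) = 0.046564. Accumulating E over each segment gives final E = 3.1198.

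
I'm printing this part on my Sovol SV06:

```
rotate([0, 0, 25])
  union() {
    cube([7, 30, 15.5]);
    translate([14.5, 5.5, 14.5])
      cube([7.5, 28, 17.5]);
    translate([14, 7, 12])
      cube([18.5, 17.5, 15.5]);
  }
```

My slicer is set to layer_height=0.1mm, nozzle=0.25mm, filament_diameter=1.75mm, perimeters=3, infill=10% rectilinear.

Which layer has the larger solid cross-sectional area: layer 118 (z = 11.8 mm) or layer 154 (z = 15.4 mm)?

Layer 118 (z = 11.8): the cube is present — its section is the full 7×30 rectangle (area 210.00 mm²); the cube at (14.5, 5.5) is absent (z outside [14.5, 32]); the cube at (14, 7) is absent (z outside [12, 27.5]); Combining (union): only the 7×30 cube is present, so the union is just that shape — area = 210.00 mm²; (whole slice rotated 25° about Z — lengths, areas and connectivity unchanged). So its area = 210.00 mm². Layer 154 (z = 15.4): the cube (footprint 7×30) is included at this height (area 210.00 mm²); the cube at (14.5, 5.5) is present — its section is the full 7.5×28 rectangle (area 210.00 mm²); the cube at (14, 7) is present — its section is the full 18.5×17.5 rectangle (area 323.75 mm²); Merging all regions: the regions partially overlap — summed areas 743.75 mm² minus the doubly-counted overlap 131.25 mm² gives 612.50 mm² — area = 612.50 mm²; (rotated 25° about Z; rotation is an isometry so areas/perimeters/island counts are preserved). So its area = 612.50 mm². Layer 154 is larger (612.50 vs 210.00 mm²).

layer 154 (z = 15.4 mm)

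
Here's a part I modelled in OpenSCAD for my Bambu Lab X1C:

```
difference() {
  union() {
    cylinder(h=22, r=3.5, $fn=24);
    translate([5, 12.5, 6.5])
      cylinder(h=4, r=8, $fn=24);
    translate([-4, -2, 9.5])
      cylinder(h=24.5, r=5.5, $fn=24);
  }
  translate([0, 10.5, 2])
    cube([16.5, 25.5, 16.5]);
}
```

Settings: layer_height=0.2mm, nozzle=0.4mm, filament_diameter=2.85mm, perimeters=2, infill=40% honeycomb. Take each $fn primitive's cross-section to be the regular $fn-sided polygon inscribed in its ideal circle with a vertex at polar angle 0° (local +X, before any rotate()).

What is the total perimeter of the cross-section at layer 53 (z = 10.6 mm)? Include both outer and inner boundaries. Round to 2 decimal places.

At z = 10.6 mm: the r=3.5 cylinder gives a regular 24-gon of circumradius 3.5 (constant along its height) (perimeter = 2·24·3.500·sin(180°/24) = 21.93 mm); the cylinder at (5, 12.5) is absent (z outside [6.5, 10.5]); the r=5.5 cylinder at (-4, -2) gives a regular 24-gon of circumradius 5.5 (constant along its height) (perimeter = 2·24·5.500·sin(180°/24) = 34.46 mm); Taking the union: the regions partially overlap (shared area 23.20 mm²), so the edge portions inside another operand are dropped and the merged outline is re-measured after clipping — boundary = 38.38 mm; the 16.5×25.5 cube at (0, 10.5) contributes its full rectangle (perimeter 84.00 mm); Subtracting the remaining from the first: starting from that combined region, the 16.5×25.5 cube at (0, 10.5) misses the remaining region (no effect) — boundary = 38.38 mm. Overall, the cross-section is a single solid region. Total boundary length (outer) = 38.38 mm.

38.38 mm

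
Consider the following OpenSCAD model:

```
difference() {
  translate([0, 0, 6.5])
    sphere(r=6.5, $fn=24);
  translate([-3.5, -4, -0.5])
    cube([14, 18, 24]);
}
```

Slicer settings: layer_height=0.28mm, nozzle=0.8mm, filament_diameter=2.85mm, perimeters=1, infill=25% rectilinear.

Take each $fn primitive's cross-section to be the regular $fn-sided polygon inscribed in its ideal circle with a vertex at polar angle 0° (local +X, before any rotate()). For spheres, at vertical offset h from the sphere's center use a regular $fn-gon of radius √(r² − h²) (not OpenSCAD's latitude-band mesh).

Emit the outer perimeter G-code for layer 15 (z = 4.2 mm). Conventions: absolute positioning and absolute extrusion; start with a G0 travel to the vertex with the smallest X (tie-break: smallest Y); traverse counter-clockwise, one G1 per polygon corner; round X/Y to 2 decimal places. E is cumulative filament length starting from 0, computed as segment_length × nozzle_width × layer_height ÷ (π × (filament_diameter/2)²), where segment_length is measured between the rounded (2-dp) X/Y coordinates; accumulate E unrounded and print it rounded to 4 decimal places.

G0 X-6.08 Y0.00 Z4.20
G1 X-5.87 Y-1.57 E0.0556
G1 X-5.26 Y-3.04 E0.1115
G1 X-4.30 Y-4.30 E0.1671
G1 X-3.04 Y-5.26 E0.2227
G1 X-1.57 Y-5.87 E0.2786
G1 X0.00 Y-6.08 E0.3342
G1 X1.57 Y-5.87 E0.3899
G1 X3.04 Y-5.26 E0.4457
G1 X4.30 Y-4.30 E0.5014
G1 X4.53 Y-4.00 E0.5146
G1 X-3.50 Y-4.00 E0.7966
G1 X-3.50 Y4.91 E1.1095
G1 X-4.30 Y4.30 E1.1448
G1 X-5.26 Y3.04 E1.2004
G1 X-5.87 Y1.57 E1.2563
G1 X-6.08 Y0.00 E1.3119

At z = 4.2 mm: the sphere: section is a regular 24-gon, circumradius = √(r²−h²) = √(6.5²−2.3²) = 6.079; the cube at (-3.5, -4) (footprint 14×18) is included at this height; After the difference (first − rest): starting from the r=6.5 sphere, the 14×18 cube at (-3.5, -4) partially overlaps it — only the 84.88 mm² overlap (of its 252.00 mm²) is removed, clipping the outline — 1 connected region. The outline is a single polygon with 16 vertices. Extrusion per mm of travel: 0.8 × 0.28 / (π × 1.425²) = 0.035113. Accumulating E over each segment gives final E = 1.3119.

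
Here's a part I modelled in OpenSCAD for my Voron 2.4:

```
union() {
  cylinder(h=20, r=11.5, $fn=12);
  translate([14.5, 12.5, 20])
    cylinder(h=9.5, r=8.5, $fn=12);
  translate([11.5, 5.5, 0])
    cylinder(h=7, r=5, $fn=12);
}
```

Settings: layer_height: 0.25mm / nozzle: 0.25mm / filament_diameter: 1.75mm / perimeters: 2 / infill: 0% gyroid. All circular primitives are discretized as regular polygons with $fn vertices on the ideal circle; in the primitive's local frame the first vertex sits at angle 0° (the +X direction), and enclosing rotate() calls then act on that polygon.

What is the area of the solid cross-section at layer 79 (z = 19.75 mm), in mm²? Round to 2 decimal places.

396.75 mm²

At z = 19.75 mm: the cylinder: section is a regular 12-gon, circumradius r=11.5 (area = (12/2)·11.500²·sin(360°/12) = 396.75 mm²); the cylinder at (14.5, 12.5) is not intersected at this z (z outside [20, 29.5]); the cylinder at (11.5, 5.5) is not intersected at this z (z outside [0, 7]); Combining (union): only the r=11.5 cylinder is present, so the union is just that shape — area = 396.75 mm². Overall, the cross-section is a single solid region. Net area = 396.75 mm².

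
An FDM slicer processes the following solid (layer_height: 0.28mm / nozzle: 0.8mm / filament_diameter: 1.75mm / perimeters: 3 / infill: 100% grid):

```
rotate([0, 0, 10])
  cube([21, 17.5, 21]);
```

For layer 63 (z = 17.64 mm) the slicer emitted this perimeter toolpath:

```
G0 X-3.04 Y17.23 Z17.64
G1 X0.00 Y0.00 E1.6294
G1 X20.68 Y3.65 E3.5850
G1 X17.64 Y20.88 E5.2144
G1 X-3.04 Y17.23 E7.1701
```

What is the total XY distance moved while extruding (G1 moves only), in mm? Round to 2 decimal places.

Sum the Euclidean lengths of each G1 segment: total = 76.99 mm.

76.99 mm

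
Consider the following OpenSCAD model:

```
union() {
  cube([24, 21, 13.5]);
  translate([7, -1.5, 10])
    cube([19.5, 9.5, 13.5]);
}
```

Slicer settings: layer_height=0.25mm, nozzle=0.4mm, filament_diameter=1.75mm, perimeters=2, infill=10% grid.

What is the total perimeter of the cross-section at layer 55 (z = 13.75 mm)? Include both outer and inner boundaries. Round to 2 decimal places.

At z = 13.75 mm: the cube is not intersected at this z (z outside [0, 13.5]); the cube at (7, -1.5) is present — its section is the full 19.5×9.5 rectangle (perimeter 58.00 mm); Merging all regions: only the 19.5×9.5 cube at (7, -1.5) is present, so the union is just that shape — boundary = 58.00 mm. Overall, the cross-section is a single solid region. Total boundary length (outer) = 58.00 mm.

58.00 mm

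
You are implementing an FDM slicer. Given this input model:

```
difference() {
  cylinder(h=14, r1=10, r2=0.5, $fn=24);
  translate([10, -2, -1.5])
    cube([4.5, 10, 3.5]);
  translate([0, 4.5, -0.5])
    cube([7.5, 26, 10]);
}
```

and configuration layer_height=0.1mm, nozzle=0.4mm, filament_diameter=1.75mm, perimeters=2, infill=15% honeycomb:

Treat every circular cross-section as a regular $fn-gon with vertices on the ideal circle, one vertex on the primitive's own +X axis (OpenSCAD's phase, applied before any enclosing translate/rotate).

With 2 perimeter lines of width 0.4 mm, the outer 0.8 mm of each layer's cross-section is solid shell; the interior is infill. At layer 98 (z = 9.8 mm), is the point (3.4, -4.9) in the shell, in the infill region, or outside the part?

outside

At z = 9.8 mm: the cone contributes a regular 24-gon of circumradius 3.350 (interpolated between r1=10 and r2=0.5 at t=0.700); the cube at (10, -2) is not intersected at this z (z outside [-1.5, 2]); the cube at (0, 4.5) is not intersected at this z (z outside [-0.5, 9.5]); After the difference (first − rest): none of the subtracted shapes is present at this height, so the cone is unchanged — 1 connected region. Overall, the cross-section is a single solid region. The nearest boundary edge runs (1.68, -2.90)→(2.37, -2.37); distance from the point to it = 2.64 mm. The point is not inside any of the regions above, so it lies outside the cross-section (2.64 mm from the nearest boundary).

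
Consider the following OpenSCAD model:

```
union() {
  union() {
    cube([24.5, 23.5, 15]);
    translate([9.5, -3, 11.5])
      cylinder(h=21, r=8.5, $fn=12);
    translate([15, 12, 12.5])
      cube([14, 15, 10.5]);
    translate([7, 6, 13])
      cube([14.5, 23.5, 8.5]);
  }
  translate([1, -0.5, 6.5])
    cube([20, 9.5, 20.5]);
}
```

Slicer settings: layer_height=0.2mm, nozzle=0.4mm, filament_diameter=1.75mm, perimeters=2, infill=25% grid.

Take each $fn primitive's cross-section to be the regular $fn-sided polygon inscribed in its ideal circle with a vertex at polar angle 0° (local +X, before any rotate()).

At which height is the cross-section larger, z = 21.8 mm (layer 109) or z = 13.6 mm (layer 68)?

layer 68 (z = 13.6 mm)

Layer 109 (z = 21.8): the cube is absent (z outside [0, 15]); the cylinder at (9.5, -3): section is a regular 12-gon, circumradius r=8.5 (area = (12/2)·8.500²·sin(360°/12) = 216.75 mm²); the 14×15 cube at (15, 12) contributes its full rectangle (area 210.00 mm²); the cube at (7, 6) does not reach this height (z outside [13, 21.5]); Taking the union: the 2 present regions are separate (no shared area or edge), so areas and boundary lengths simply add and each stays a separate island — area = 426.75 mm²; the 20×9.5 cube at (1, -0.5) contributes its full rectangle (area 190.00 mm²); Taking the union: the regions partially overlap — summed areas 616.75 mm² minus the doubly-counted overlap 67.55 mm² gives 549.20 mm² — area = 549.20 mm². So its area = 549.20 mm². Layer 68 (z = 13.6): the cube is present — its section is the full 24.5×23.5 rectangle (area 575.75 mm²); the cylinder at (9.5, -3): section is a regular 12-gon, circumradius r=8.5 (area = (12/2)·8.500²·sin(360°/12) = 216.75 mm²); the cube at (15, 12) (footprint 14×15) is included at this height (area 210.00 mm²); the cube at (7, 6) (footprint 14.5×23.5) is included at this height (area 340.75 mm²); Taking the union: the regions partially overlap — summed areas 1343.25 mm² minus the doubly-counted overlap 445.54 mm² gives 897.71 mm² — area = 897.71 mm²; the cube at (1, -0.5) (footprint 20×9.5) is included at this height (area 190.00 mm²); Combining (union): the regions partially overlap — summed areas 1087.71 mm² minus the doubly-counted overlap 187.76 mm² gives 899.95 mm² — area = 899.95 mm². So its area = 899.95 mm². Layer 68 is larger (899.95 vs 549.20 mm²).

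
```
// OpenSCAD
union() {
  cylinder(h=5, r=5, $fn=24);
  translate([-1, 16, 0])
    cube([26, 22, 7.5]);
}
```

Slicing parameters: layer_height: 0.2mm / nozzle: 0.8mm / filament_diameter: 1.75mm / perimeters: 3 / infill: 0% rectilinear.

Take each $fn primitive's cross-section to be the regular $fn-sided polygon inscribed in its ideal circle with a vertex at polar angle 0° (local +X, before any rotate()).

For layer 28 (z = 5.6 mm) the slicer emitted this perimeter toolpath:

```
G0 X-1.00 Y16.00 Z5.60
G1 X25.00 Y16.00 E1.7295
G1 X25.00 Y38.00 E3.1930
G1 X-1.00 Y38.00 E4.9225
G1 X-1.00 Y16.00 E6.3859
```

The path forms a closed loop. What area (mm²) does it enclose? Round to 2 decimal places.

Apply the shoelace formula to the sequence of (X, Y) vertices; enclosed area = 572.00 mm².

572.00 mm²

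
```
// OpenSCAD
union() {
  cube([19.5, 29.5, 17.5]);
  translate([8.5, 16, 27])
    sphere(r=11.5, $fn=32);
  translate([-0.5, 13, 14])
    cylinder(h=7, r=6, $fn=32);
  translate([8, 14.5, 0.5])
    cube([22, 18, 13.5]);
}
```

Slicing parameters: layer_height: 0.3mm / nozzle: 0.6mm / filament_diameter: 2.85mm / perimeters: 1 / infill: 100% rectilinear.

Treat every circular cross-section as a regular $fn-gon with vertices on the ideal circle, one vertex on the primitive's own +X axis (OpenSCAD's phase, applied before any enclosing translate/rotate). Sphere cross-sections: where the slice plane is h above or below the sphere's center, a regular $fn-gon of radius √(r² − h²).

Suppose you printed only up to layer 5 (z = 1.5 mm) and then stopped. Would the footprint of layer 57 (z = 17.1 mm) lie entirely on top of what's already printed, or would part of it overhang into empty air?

Compare the two slices. At z = 1.5: the cube (footprint 19.5×29.5) is included at this height (area 575.25 mm²); the sphere at (8.5, 16) is not intersected at this z (|z−center|=25.500 > r=11.5); the cylinder at (-0.5, 13) is not intersected at this z (z outside [14, 21]); the cube at (8, 14.5) is present — its section is the full 22×18 rectangle (area 396.00 mm²); Combining (union): the regions partially overlap — summed areas 971.25 mm² minus the doubly-counted overlap 172.50 mm² gives 798.75 mm² — area = 798.75 mm². At z = 17.1: the cube (footprint 19.5×29.5) is included at this height (area 575.25 mm²); the r=11.5 sphere at (8.5, 16) slices to a regular 32-gon of circumradius 5.851 (√(r²−h²) with h=9.9 from center) (area = (32/2)·5.851²·sin(360°/32) = 106.88 mm²); the cylinder at (-0.5, 13): section is a regular 32-gon, circumradius r=6 (area = (32/2)·6.000²·sin(360°/32) = 112.37 mm²); the cube at (8, 14.5) does not reach this height (z outside [0.5, 14]); Taking the union: the regions partially overlap — summed areas 794.50 mm² minus the doubly-counted overlap 157.09 mm² gives 637.41 mm² — area = 637.41 mm². Checking containment: at z = 17.1 the cross-section extends beyond the z = 1.5 cross-section by about 62.16 mm².

part overhangs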